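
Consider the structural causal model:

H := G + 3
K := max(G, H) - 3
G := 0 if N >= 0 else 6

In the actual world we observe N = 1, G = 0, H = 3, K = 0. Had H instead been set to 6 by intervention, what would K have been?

3

The intervention breaks the incoming arrows to H: H := G + 3 no longer applies, and H = 6.
G = 0 if N >= 0 else 6  [with N=1]  = 0
K = max(G, H) - 3  [with G=0, H=6]  = 3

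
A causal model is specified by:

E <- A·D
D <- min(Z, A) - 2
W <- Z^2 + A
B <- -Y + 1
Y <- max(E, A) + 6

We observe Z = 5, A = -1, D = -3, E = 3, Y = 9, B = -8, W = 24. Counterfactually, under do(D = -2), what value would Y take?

8

do(D=-2) replaces the equation D <- min(Z, A) - 2 with the constant D = -2.
E = A·D  [with A=-1, D=-2]  = 2
Y = max(E, A) + 6  [with E=2, A=-1]  = 8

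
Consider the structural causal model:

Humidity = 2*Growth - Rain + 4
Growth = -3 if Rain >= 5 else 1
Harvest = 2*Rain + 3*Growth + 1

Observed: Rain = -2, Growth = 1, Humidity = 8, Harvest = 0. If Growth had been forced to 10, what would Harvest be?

27

Under do(Growth=10), the mechanism Growth = -3 if Rain >= 5 else 1 is discarded; Growth is fixed at 10.
Harvest = 2*Rain + 3*Growth + 1  [with Rain=-2, Growth=10]  = 27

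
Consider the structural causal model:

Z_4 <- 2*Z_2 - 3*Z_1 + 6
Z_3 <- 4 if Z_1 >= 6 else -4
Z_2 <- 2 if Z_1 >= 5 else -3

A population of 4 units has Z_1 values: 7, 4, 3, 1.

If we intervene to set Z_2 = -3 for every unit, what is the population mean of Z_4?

Under do(Z_2=-3), Z_2's equation is replaced by Z_2=-3 for every unit. Per-unit Z_4: -21, -12, -9, -3. Mean = -11.25.

-11.25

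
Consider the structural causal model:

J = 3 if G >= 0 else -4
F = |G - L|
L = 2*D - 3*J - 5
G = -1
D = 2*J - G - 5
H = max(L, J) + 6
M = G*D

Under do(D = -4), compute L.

do(D=-4) replaces the equation D = 2*J - G - 5 with the constant D = -4.
J = 3 if G >= 0 else -4  [with G=-1]  = -4
L = 2*D - 3*J - 5  [with D=-4, J=-4]  = -1

-1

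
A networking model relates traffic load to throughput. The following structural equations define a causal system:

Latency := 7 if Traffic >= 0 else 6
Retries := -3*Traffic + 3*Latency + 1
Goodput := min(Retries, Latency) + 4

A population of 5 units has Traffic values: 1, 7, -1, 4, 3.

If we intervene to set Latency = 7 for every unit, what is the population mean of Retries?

Every unit gets Latency=7 under the intervention. Retries values become 19, 1, 25, 10, 13; E[Retries|do(Latency=7)] = 13.6.

13.6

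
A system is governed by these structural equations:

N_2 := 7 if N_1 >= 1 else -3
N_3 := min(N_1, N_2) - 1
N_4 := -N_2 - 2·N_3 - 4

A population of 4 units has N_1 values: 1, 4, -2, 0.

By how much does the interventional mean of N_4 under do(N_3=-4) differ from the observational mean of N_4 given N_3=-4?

-5

The intervention sets N_3=-4 in all 4 units regardless of N_1. Recomputing N_4 per unit gives -3, -3, 7, 7; average 2.
Observing N_3=-4 restricts to units where N_3's equation naturally yields -4: N_1 ∈ {-2, 0}. In that subpopulation N_4 = 7, 7, mean 7.
Difference = 2 − 7 = -5.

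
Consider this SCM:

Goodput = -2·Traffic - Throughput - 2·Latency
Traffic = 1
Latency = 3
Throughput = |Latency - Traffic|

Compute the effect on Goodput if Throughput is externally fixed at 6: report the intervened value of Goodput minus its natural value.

The intervention breaks the incoming arrows to Throughput: Throughput = |Latency - Traffic| no longer applies, and Throughput = 6.
Goodput = -2·Traffic - Throughput - 2·Latency  [with Traffic=1, Throughput=6, Latency=3]  = -14
Without intervention: Throughput = |Latency - Traffic|  [with Latency=3, Traffic=1]  = 2; Goodput = -2·Traffic - Throughput - 2·Latency  [with Traffic=1, Throughput=2, Latency=3]  = -10.
Change = -14 − (-10) = -4.

-4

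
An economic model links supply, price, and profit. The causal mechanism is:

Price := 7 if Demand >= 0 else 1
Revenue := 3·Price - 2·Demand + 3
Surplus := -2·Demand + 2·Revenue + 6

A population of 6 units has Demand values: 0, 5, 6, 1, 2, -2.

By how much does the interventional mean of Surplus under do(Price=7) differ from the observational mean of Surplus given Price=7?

Under do(Price=7), Price's equation is replaced by Price=7 for every unit. Per-unit Surplus: 54, 24, 18, 48, 42, 66. Mean = 42.
Observing Price=7 restricts to units where Price's equation naturally yields 7: Demand ∈ {0, 5, 6, 1, 2}. In that subpopulation Surplus = 54, 24, 18, 48, 42, mean 37.2.
Difference = 42 − 37.2 = 4.8.

4.8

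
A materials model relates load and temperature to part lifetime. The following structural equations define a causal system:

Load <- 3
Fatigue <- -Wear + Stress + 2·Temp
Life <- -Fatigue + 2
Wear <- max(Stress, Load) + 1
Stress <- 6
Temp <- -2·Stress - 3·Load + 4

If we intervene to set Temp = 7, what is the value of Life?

The intervention breaks the incoming arrows to Temp: Temp <- -2·Stress - 3·Load + 4 no longer applies, and Temp = 7.
Wear = max(Stress, Load) + 1  [with Stress=6, Load=3]  = 7
Fatigue = -Wear + Stress + 2·Temp  [with Wear=7, Stress=6, Temp=7]  = 13
Life = -Fatigue + 2  [with Fatigue=13]  = -11

-11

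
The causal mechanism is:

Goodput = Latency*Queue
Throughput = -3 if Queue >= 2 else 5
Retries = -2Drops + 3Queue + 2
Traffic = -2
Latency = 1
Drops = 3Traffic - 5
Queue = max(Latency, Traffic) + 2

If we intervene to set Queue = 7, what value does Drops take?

-11

The intervention breaks the incoming arrows to Queue: Queue = max(Latency, Traffic) + 2 no longer applies, and Queue = 7.
Drops is not downstream of the intervention, so its value is determined by the original equations.
Drops = 3Traffic - 5  [with Traffic=-2]  = -11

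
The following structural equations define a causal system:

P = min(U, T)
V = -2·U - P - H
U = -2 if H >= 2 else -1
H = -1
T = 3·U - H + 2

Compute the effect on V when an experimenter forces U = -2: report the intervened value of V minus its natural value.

4

do(U=-2) replaces the equation U = -2 if H >= 2 else -1 with the constant U = -2.
T = 3·U - H + 2  [with U=-2, H=-1]  = -3
P = min(U, T)  [with U=-2, T=-3]  = -3
V = -2·U - P - H  [with U=-2, P=-3, H=-1]  = 8
Without intervention: U = -2 if H >= 2 else -1  [with H=-1]  = -1; T = 3·U - H + 2  [with U=-1, H=-1]  = 0; P = min(U, T)  [with U=-1, T=0]  = -1; V = -2·U - P - H  [with U=-1, P=-1, H=-1]  = 4.
Change = 8 − 4 = 4.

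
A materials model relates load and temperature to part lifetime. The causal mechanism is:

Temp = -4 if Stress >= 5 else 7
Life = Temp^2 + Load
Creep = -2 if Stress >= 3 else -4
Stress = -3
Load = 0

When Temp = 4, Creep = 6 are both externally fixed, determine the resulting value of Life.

Setting Temp = 4, Creep = 6 by intervention discards those variables' equations.
Life = Temp^2 + Load  [with Temp=4, Load=0]  = 16

16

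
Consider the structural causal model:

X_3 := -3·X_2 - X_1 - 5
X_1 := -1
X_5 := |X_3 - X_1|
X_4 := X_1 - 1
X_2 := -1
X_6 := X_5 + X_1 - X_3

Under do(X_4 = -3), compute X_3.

-1

Under do(X_4=-3), the mechanism X_4 := X_1 - 1 is discarded; X_4 is fixed at -3.
Since X_3 is not a descendant of the intervened variable, it is unaffected.
X_3 = -3·X_2 - X_1 - 5  [with X_2=-1, X_1=-1]  = -1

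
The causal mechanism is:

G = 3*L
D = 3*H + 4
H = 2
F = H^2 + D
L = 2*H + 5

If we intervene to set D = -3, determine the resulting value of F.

do(D=-3) replaces the equation D = 3*H + 4 with the constant D = -3.
F = H^2 + D  [with H=2, D=-3]  = 1

1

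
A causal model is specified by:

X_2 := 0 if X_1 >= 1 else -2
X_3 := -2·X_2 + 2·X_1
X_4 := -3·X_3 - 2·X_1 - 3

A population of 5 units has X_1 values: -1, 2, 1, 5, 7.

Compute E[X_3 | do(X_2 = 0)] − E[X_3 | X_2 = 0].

-1.9

The intervention sets X_2=0 in all 5 units regardless of X_1. Recomputing X_3 per unit gives -2, 4, 2, 10, 14; average 5.6.
E[X_3|X_2=0] averages over only the 4 units with X_2=0 (X_1 = 2, 1, 5, 7): X_3 = 4, 2, 10, 14, mean 7.5.
Difference = 5.6 − 7.5 = -1.9.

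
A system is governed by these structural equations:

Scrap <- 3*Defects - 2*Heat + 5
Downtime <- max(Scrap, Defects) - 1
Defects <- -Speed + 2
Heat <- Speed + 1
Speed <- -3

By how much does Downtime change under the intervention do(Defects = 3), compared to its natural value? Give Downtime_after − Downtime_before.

-6

do(Defects=3) replaces the equation Defects <- -Speed + 2 with the constant Defects = 3.
Heat = Speed + 1  [with Speed=-3]  = -2
Scrap = 3*Defects - 2*Heat + 5  [with Defects=3, Heat=-2]  = 18
Downtime = max(Scrap, Defects) - 1  [with Scrap=18, Defects=3]  = 17
Without intervention: Heat = Speed + 1  [with Speed=-3]  = -2; Defects = -Speed + 2  [with Speed=-3]  = 5; Scrap = 3*Defects - 2*Heat + 5  [with Defects=5, Heat=-2]  = 24; Downtime = max(Scrap, Defects) - 1  [with Scrap=24, Defects=5]  = 23.
Change = 17 − 23 = -6.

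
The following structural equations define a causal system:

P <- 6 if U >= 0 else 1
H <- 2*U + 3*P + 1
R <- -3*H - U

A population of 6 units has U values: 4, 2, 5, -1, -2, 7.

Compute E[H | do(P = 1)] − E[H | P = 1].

8

The intervention sets P=1 in all 6 units regardless of U. Recomputing H per unit gives 12, 8, 14, 2, 0, 18; average 9.
Observing P=1 restricts to units where P's equation naturally yields 1: U ∈ {-1, -2}. In that subpopulation H = 2, 0, mean 1.
Difference = 9 − 1 = 8.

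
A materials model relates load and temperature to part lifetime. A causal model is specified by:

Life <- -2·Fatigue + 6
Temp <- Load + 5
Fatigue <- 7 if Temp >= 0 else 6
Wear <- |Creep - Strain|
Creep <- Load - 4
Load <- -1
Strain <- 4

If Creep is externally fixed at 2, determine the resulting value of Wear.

2

Intervening sets Creep = 2 and removes its equation (Creep <- Load - 4).
Wear = |Creep - Strain|  [with Creep=2, Strain=4]  = 2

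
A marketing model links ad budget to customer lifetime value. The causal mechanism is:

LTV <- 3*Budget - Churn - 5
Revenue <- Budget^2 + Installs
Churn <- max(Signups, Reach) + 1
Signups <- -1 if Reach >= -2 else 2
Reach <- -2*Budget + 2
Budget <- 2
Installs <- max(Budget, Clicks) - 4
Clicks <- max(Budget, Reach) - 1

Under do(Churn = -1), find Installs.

-2

do(Churn=-1) replaces the equation Churn <- max(Signups, Reach) + 1 with the constant Churn = -1.
No directed path runs from Churn to Installs, so Installs keeps its natural value.
Reach = -2*Budget + 2  [with Budget=2]  = -2
Clicks = max(Budget, Reach) - 1  [with Budget=2, Reach=-2]  = 1
Installs = max(Budget, Clicks) - 4  [with Budget=2, Clicks=1]  = -2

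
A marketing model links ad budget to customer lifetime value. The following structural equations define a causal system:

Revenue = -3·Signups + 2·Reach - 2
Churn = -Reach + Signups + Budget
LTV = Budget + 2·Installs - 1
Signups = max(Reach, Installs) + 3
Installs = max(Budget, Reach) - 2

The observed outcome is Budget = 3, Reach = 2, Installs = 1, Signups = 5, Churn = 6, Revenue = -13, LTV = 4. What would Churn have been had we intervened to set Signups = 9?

Intervening sets Signups = 9 and removes its equation (Signups = max(Reach, Installs) + 3).
Churn = -Reach + Signups + Budget  [with Reach=2, Signups=9, Budget=3]  = 10

10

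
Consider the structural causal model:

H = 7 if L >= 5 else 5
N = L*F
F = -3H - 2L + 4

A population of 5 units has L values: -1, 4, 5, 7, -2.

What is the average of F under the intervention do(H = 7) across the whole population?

-22.2

Every unit gets H=7 under the intervention. F values become -15, -25, -27, -31, -13; E[F|do(H=7)] = -22.2.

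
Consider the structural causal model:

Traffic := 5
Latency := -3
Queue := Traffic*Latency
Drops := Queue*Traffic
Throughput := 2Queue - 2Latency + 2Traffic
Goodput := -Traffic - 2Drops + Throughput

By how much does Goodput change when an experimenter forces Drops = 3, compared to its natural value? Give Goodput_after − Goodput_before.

Under do(Drops=3), the mechanism Drops := Queue*Traffic is discarded; Drops is fixed at 3.
Queue = Traffic*Latency  [with Traffic=5, Latency=-3]  = -15
Throughput = 2Queue - 2Latency + 2Traffic  [with Queue=-15, Latency=-3, Traffic=5]  = -14
Goodput = -Traffic - 2Drops + Throughput  [with Traffic=5, Drops=3, Throughput=-14]  = -25
Without intervention: Queue = Traffic*Latency  [with Traffic=5, Latency=-3]  = -15; Drops = Queue*Traffic  [with Queue=-15, Traffic=5]  = -75; Throughput = 2Queue - 2Latency + 2Traffic  [with Queue=-15, Latency=-3, Traffic=5]  = -14; Goodput = -Traffic - 2Drops + Throughput  [with Traffic=5, Drops=-75, Throughput=-14]  = 131.
Change = -25 − 131 = -156.

-156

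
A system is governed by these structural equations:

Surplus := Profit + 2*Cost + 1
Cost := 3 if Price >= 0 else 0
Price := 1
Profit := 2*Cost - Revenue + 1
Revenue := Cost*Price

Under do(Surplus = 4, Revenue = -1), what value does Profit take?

Under do(Surplus = 4, Revenue = -1), each intervened variable's structural equation is replaced by its fixed value.
Cost = 3 if Price >= 0 else 0  [with Price=1]  = 3
Profit = 2*Cost - Revenue + 1  [with Cost=3, Revenue=-1]  = 8

8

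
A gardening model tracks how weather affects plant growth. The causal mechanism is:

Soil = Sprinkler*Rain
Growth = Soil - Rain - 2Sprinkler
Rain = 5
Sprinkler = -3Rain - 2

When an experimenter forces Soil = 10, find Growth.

The intervention breaks the incoming arrows to Soil: Soil = Sprinkler*Rain no longer applies, and Soil = 10.
Sprinkler = -3Rain - 2  [with Rain=5]  = -17
Growth = Soil - Rain - 2Sprinkler  [with Soil=10, Rain=5, Sprinkler=-17]  = 39

39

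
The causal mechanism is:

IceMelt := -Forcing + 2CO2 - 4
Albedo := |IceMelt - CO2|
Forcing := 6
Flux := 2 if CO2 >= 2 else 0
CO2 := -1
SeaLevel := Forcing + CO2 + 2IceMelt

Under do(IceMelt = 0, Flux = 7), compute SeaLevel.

The joint intervention fixes IceMelt = 0, Flux = 7, removing each variable's own equation.
SeaLevel = Forcing + CO2 + 2IceMelt  [with Forcing=6, CO2=-1, IceMelt=0]  = 5

5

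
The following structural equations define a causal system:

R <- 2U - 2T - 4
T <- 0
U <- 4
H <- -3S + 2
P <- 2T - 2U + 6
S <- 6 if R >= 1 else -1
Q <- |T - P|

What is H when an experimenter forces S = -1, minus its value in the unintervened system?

21

Under do(S=-1), the mechanism S <- 6 if R >= 1 else -1 is discarded; S is fixed at -1.
H = -3S + 2  [with S=-1]  = 5
Without intervention: R = 2U - 2T - 4  [with U=4, T=0]  = 4; S = 6 if R >= 1 else -1  [with R=4]  = 6; H = -3S + 2  [with S=6]  = -16.
Change = 5 − (-16) = 21.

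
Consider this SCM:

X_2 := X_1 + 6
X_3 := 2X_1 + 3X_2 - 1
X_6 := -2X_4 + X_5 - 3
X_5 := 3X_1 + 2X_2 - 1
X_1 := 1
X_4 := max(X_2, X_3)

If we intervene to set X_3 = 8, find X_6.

The intervention breaks the incoming arrows to X_3: X_3 := 2X_1 + 3X_2 - 1 no longer applies, and X_3 = 8.
X_2 = X_1 + 6  [with X_1=1]  = 7
X_4 = max(X_2, X_3)  [with X_2=7, X_3=8]  = 8
X_5 = 3X_1 + 2X_2 - 1  [with X_1=1, X_2=7]  = 16
X_6 = -2X_4 + X_5 - 3  [with X_4=8, X_5=16]  = -3

-3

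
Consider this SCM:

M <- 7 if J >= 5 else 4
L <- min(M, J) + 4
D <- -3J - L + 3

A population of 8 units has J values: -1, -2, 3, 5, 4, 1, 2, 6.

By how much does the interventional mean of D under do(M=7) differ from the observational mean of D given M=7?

do(M=7) breaks M's dependence on J. With M=7 fixed, D across the units is 3, 7, -13, -21, -17, -5, -9, -25, mean -10.
Observing M=7 restricts to units where M's equation naturally yields 7: J ∈ {5, 6}. In that subpopulation D = -21, -25, mean -23.
Difference = -10 − (-23) = 13.

13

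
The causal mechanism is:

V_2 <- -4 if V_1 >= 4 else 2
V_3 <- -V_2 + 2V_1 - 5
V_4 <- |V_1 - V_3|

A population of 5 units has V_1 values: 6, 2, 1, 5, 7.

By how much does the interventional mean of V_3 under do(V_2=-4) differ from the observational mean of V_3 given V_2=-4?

-3.6

The intervention sets V_2=-4 in all 5 units regardless of V_1. Recomputing V_3 per unit gives 11, 3, 1, 9, 13; average 7.4.
E[V_3|V_2=-4] averages over only the 3 units with V_2=-4 (V_1 = 6, 5, 7): V_3 = 11, 9, 13, mean 11.
Difference = 7.4 − 11 = -3.6.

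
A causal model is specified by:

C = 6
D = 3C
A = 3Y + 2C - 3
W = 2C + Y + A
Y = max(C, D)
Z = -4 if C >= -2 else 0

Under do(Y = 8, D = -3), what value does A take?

33

The joint intervention fixes Y = 8, D = -3, removing each variable's own equation.
A = 3Y + 2C - 3  [with Y=8, C=6]  = 33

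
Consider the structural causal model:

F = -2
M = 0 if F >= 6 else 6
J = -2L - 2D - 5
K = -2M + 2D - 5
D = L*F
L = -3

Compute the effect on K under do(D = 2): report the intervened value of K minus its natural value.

-8

Under do(D=2), the mechanism D = L*F is discarded; D is fixed at 2.
M = 0 if F >= 6 else 6  [with F=-2]  = 6
K = -2M + 2D - 5  [with M=6, D=2]  = -13
Without intervention: M = 0 if F >= 6 else 6  [with F=-2]  = 6; D = L*F  [with L=-3, F=-2]  = 6; K = -2M + 2D - 5  [with M=6, D=6]  = -5.
Change = -13 − (-5) = -8.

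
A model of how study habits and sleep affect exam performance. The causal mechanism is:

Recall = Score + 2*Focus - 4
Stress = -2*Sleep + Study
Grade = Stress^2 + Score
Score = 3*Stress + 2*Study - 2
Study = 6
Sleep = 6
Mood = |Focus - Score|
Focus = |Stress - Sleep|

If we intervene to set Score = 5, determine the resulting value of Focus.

The intervention breaks the incoming arrows to Score: Score = 3*Stress + 2*Study - 2 no longer applies, and Score = 5.
Since Focus is not a descendant of the intervened variable, it is unaffected.
Stress = -2*Sleep + Study  [with Sleep=6, Study=6]  = -6
Focus = |Stress - Sleep|  [with Stress=-6, Sleep=6]  = 12

12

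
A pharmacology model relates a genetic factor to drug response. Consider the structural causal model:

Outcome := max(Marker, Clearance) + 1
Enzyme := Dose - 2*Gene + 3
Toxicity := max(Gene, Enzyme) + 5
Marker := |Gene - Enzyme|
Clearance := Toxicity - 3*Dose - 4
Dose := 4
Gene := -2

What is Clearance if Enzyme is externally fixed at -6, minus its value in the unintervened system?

The intervention breaks the incoming arrows to Enzyme: Enzyme := Dose - 2*Gene + 3 no longer applies, and Enzyme = -6.
Toxicity = max(Gene, Enzyme) + 5  [with Gene=-2, Enzyme=-6]  = 3
Clearance = Toxicity - 3*Dose - 4  [with Toxicity=3, Dose=4]  = -13
Without intervention: Enzyme = Dose - 2*Gene + 3  [with Dose=4, Gene=-2]  = 11; Toxicity = max(Gene, Enzyme) + 5  [with Gene=-2, Enzyme=11]  = 16; Clearance = Toxicity - 3*Dose - 4  [with Toxicity=16, Dose=4]  = 0.
Change = -13 − 0 = -13.

-13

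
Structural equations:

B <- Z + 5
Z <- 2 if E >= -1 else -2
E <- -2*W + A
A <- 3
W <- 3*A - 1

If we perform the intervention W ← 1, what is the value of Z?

2

Under do(W=1), the mechanism W <- 3*A - 1 is discarded; W is fixed at 1.
E = -2*W + A  [with W=1, A=3]  = 1
Z = 2 if E >= -1 else -2  [with E=1]  = 2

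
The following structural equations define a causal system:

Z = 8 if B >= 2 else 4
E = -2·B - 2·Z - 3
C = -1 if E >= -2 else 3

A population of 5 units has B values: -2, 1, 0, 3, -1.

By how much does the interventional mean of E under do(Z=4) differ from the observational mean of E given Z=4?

-1.4

do(Z=4) breaks Z's dependence on B. With Z=4 fixed, E across the units is -7, -13, -11, -17, -9, mean -11.4.
Observing Z=4 restricts to units where Z's equation naturally yields 4: B ∈ {-2, 1, 0, -1}. In that subpopulation E = -7, -13, -11, -9, mean -10.
Difference = -11.4 − (-10) = -1.4.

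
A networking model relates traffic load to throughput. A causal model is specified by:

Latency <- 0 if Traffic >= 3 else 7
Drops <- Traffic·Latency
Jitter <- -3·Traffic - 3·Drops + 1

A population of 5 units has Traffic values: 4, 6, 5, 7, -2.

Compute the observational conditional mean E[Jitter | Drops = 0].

Observing Drops=0 restricts to units where Drops's equation naturally yields 0: Traffic ∈ {4, 6, 5, 7}. In that subpopulation Jitter = -11, -17, -14, -20, mean -15.5.

-15.5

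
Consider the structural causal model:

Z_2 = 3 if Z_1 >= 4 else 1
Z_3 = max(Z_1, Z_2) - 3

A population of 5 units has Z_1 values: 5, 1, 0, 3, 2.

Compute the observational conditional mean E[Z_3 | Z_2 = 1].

Observing Z_2=1 restricts to units where Z_2's equation naturally yields 1: Z_1 ∈ {1, 0, 3, 2}. In that subpopulation Z_3 = -2, -2, 0, -1, mean -1.25.

-1.25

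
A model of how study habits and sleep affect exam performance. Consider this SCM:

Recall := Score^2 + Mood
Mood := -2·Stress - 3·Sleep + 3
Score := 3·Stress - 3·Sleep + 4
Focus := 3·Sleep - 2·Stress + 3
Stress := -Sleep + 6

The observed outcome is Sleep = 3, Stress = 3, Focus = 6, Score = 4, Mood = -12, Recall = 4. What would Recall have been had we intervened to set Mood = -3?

The intervention breaks the incoming arrows to Mood: Mood := -2·Stress - 3·Sleep + 3 no longer applies, and Mood = -3.
Stress = -Sleep + 6  [with Sleep=3]  = 3
Score = 3·Stress - 3·Sleep + 4  [with Stress=3, Sleep=3]  = 4
Recall = Score^2 + Mood  [with Score=4, Mood=-3]  = 13

13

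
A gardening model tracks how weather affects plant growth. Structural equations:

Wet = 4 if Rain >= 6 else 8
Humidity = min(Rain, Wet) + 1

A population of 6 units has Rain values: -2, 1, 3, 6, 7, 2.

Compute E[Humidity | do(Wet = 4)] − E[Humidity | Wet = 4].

-2

do(Wet=4) breaks Wet's dependence on Rain. With Wet=4 fixed, Humidity across the units is -1, 2, 4, 5, 5, 3, mean 3.
Conditioning on Wet=4 selects the 2 unit(s) with Rain ∈ {6, 7}. Their Humidity values: 5, 5. Mean = 5.
Difference = 3 − 5 = -2.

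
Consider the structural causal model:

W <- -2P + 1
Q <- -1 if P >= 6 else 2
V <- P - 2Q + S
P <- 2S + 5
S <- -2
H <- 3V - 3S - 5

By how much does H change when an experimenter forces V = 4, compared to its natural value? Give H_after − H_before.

27

The intervention breaks the incoming arrows to V: V <- P - 2Q + S no longer applies, and V = 4.
H = 3V - 3S - 5  [with V=4, S=-2]  = 13
Without intervention: P = 2S + 5  [with S=-2]  = 1; Q = -1 if P >= 6 else 2  [with P=1]  = 2; V = P - 2Q + S  [with P=1, Q=2, S=-2]  = -5; H = 3V - 3S - 5  [with V=-5, S=-2]  = -14.
Change = 13 − (-14) = 27.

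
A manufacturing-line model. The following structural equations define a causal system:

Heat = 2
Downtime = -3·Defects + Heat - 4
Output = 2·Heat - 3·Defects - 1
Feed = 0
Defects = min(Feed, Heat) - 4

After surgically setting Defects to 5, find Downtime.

-17

do(Defects=5) replaces the equation Defects = min(Feed, Heat) - 4 with the constant Defects = 5.
Downtime = -3·Defects + Heat - 4  [with Defects=5, Heat=2]  = -17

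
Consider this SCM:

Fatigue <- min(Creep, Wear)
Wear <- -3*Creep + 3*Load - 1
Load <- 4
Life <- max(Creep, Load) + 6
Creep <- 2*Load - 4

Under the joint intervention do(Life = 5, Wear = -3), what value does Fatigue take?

-3

Under do(Life = 5, Wear = -3), each intervened variable's structural equation is replaced by its fixed value.
Creep = 2*Load - 4  [with Load=4]  = 4
Fatigue = min(Creep, Wear)  [with Creep=4, Wear=-3]  = -3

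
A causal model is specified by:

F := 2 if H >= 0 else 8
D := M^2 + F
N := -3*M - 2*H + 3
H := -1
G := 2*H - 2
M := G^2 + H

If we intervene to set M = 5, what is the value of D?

33

The intervention breaks the incoming arrows to M: M := G^2 + H no longer applies, and M = 5.
F = 2 if H >= 0 else 8  [with H=-1]  = 8
D = M^2 + F  [with M=5, F=8]  = 33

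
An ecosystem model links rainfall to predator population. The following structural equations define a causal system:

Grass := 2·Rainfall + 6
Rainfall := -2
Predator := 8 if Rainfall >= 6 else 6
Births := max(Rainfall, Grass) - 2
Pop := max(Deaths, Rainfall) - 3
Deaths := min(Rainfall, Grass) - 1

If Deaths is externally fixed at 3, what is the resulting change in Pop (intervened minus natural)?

The intervention breaks the incoming arrows to Deaths: Deaths := min(Rainfall, Grass) - 1 no longer applies, and Deaths = 3.
Pop = max(Deaths, Rainfall) - 3  [with Deaths=3, Rainfall=-2]  = 0
Without intervention: Grass = 2·Rainfall + 6  [with Rainfall=-2]  = 2; Deaths = min(Rainfall, Grass) - 1  [with Rainfall=-2, Grass=2]  = -3; Pop = max(Deaths, Rainfall) - 3  [with Deaths=-3, Rainfall=-2]  = -5.
Change = 0 − (-5) = 5.

5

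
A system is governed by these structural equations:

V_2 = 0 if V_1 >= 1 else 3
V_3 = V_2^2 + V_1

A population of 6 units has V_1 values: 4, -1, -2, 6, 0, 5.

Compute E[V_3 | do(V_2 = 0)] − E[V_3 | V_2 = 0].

do(V_2=0) breaks V_2's dependence on V_1. With V_2=0 fixed, V_3 across the units is 4, -1, -2, 6, 0, 5, mean 2.
Observing V_2=0 restricts to units where V_2's equation naturally yields 0: V_1 ∈ {4, 6, 5}. In that subpopulation V_3 = 4, 6, 5, mean 5.
Difference = 2 − 5 = -3.

-3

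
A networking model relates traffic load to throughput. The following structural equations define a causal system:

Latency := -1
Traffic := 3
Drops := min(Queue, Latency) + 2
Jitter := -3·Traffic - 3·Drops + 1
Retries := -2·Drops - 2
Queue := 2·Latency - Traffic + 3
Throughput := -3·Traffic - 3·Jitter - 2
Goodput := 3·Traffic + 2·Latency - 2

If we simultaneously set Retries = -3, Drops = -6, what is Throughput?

-41

Setting Retries = -3, Drops = -6 by intervention discards those variables' equations.
Jitter = -3·Traffic - 3·Drops + 1  [with Traffic=3, Drops=-6]  = 10
Throughput = -3·Traffic - 3·Jitter - 2  [with Traffic=3, Jitter=10]  = -41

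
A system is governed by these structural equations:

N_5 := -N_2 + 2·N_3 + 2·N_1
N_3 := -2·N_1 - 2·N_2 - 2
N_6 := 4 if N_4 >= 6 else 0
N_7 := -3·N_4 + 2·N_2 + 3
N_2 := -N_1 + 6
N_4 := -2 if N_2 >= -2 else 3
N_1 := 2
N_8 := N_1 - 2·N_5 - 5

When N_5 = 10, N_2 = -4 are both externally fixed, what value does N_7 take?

Setting N_5 = 10, N_2 = -4 by intervention discards those variables' equations.
N_4 = -2 if N_2 >= -2 else 3  [with N_2=-4]  = 3
N_7 = -3·N_4 + 2·N_2 + 3  [with N_4=3, N_2=-4]  = -14

-14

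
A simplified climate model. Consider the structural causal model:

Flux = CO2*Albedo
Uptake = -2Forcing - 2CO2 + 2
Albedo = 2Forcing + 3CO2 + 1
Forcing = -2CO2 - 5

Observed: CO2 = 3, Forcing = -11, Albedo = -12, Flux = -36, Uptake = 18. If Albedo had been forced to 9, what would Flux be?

27

The intervention breaks the incoming arrows to Albedo: Albedo = 2Forcing + 3CO2 + 1 no longer applies, and Albedo = 9.
Flux = CO2*Albedo  [with CO2=3, Albedo=9]  = 27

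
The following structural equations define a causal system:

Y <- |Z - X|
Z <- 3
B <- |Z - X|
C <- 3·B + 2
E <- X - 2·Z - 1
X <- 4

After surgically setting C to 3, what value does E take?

-3

The intervention breaks the incoming arrows to C: C <- 3·B + 2 no longer applies, and C = 3.
Since E is not a descendant of the intervened variable, it is unaffected.
E = X - 2·Z - 1  [with X=4, Z=3]  = -3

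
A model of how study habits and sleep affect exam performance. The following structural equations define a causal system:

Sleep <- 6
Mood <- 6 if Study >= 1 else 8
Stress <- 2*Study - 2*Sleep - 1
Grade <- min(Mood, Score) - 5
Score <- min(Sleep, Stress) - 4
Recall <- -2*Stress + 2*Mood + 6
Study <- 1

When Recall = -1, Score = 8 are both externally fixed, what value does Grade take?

1

Under do(Recall = -1, Score = 8), each intervened variable's structural equation is replaced by its fixed value.
Mood = 6 if Study >= 1 else 8  [with Study=1]  = 6
Grade = min(Mood, Score) - 5  [with Mood=6, Score=8]  = 1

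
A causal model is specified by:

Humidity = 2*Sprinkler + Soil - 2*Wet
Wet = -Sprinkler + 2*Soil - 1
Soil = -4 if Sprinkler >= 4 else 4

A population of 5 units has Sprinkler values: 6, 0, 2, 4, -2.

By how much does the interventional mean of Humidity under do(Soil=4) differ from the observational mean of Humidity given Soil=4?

8

do(Soil=4) breaks Soil's dependence on Sprinkler. With Soil=4 fixed, Humidity across the units is 14, -10, -2, 6, -18, mean -2.
E[Humidity|Soil=4] averages over only the 3 units with Soil=4 (Sprinkler = 0, 2, -2): Humidity = -10, -2, -18, mean -10.
Difference = -2 − (-10) = 8.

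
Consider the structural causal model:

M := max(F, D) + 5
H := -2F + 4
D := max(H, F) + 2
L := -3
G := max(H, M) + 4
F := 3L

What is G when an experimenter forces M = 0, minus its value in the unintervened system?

The intervention breaks the incoming arrows to M: M := max(F, D) + 5 no longer applies, and M = 0.
F = 3L  [with L=-3]  = -9
H = -2F + 4  [with F=-9]  = 22
G = max(H, M) + 4  [with H=22, M=0]  = 26
Without intervention: F = 3L  [with L=-3]  = -9; H = -2F + 4  [with F=-9]  = 22; D = max(H, F) + 2  [with H=22, F=-9]  = 24; M = max(F, D) + 5  [with F=-9, D=24]  = 29; G = max(H, M) + 4  [with H=22, M=29]  = 33.
Change = 26 − 33 = -7.

-7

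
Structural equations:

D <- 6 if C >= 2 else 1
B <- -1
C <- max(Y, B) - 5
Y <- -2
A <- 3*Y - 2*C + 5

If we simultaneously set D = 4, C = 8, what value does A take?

-17

Under do(D = 4, C = 8), each intervened variable's structural equation is replaced by its fixed value.
A = 3*Y - 2*C + 5  [with Y=-2, C=8]  = -17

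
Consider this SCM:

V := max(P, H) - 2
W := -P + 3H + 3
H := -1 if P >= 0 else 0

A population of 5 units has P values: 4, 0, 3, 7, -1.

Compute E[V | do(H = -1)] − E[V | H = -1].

-0.9

Every unit gets H=-1 under the intervention. V values become 2, -2, 1, 5, -3; E[V|do(H=-1)] = 0.6.
E[V|H=-1] averages over only the 4 units with H=-1 (P = 4, 0, 3, 7): V = 2, -2, 1, 5, mean 1.5.
Difference = 0.6 − 1.5 = -0.9.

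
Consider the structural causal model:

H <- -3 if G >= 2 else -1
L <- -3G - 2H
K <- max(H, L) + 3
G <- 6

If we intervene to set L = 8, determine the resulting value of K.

The intervention breaks the incoming arrows to L: L <- -3G - 2H no longer applies, and L = 8.
H = -3 if G >= 2 else -1  [with G=6]  = -3
K = max(H, L) + 3  [with H=-3, L=8]  = 11

11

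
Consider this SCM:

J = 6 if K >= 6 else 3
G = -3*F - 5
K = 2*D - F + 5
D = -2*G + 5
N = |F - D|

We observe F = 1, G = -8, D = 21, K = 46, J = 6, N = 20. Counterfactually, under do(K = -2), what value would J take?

Intervening sets K = -2 and removes its equation (K = 2*D - F + 5).
J = 6 if K >= 6 else 3  [with K=-2]  = 3

3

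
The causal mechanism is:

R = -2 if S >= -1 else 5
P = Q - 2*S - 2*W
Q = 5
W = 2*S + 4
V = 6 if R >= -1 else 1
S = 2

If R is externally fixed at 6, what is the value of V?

The intervention breaks the incoming arrows to R: R = -2 if S >= -1 else 5 no longer applies, and R = 6.
V = 6 if R >= -1 else 1  [with R=6]  = 6

6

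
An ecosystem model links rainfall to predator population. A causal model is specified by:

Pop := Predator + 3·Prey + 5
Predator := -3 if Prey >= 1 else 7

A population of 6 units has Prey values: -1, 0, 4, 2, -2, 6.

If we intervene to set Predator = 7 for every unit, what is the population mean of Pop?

Every unit gets Predator=7 under the intervention. Pop values become 9, 12, 24, 18, 6, 30; E[Pop|do(Predator=7)] = 16.5.

16.5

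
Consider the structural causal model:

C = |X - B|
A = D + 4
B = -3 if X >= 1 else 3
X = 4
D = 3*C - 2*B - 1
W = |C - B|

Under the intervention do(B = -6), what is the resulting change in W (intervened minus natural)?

Under do(B=-6), the mechanism B = -3 if X >= 1 else 3 is discarded; B is fixed at -6.
C = |X - B|  [with X=4, B=-6]  = 10
W = |C - B|  [with C=10, B=-6]  = 16
Without intervention: B = -3 if X >= 1 else 3  [with X=4]  = -3; C = |X - B|  [with X=4, B=-3]  = 7; W = |C - B|  [with C=7, B=-3]  = 10.
Change = 16 − 10 = 6.

6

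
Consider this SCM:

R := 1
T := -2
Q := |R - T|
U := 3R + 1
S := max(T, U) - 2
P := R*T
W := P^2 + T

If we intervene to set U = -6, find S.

Intervening sets U = -6 and removes its equation (U := 3R + 1).
S = max(T, U) - 2  [with T=-2, U=-6]  = -4

-4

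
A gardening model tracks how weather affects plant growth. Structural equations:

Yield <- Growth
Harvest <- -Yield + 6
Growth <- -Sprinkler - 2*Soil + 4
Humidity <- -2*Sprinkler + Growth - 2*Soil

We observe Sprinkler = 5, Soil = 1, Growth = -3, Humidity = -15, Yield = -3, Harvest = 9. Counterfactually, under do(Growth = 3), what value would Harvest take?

3

The intervention breaks the incoming arrows to Growth: Growth <- -Sprinkler - 2*Soil + 4 no longer applies, and Growth = 3.
Yield = Growth  [with Growth=3]  = 3
Harvest = -Yield + 6  [with Yield=3]  = 3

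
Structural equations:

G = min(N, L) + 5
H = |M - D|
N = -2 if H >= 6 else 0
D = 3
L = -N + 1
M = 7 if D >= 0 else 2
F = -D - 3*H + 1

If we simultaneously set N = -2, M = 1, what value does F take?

The joint intervention fixes N = -2, M = 1, removing each variable's own equation.
H = |M - D|  [with M=1, D=3]  = 2
F = -D - 3*H + 1  [with D=3, H=2]  = -8

-8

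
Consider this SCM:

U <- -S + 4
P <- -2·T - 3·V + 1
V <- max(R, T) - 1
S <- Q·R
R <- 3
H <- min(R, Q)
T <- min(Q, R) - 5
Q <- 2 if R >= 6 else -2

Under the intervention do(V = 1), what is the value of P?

The intervention breaks the incoming arrows to V: V <- max(R, T) - 1 no longer applies, and V = 1.
Q = 2 if R >= 6 else -2  [with R=3]  = -2
T = min(Q, R) - 5  [with Q=-2, R=3]  = -7
P = -2·T - 3·V + 1  [with T=-7, V=1]  = 12

12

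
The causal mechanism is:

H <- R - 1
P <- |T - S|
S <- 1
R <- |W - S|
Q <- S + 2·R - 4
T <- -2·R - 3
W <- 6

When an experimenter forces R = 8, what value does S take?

Under do(R=8), the mechanism R <- |W - S| is discarded; R is fixed at 8.
Since S is not a descendant of the intervened variable, it is unaffected.

1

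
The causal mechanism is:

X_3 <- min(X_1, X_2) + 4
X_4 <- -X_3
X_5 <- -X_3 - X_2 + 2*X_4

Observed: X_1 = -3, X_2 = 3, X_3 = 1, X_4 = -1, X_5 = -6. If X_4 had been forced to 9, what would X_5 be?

14

Intervening sets X_4 = 9 and removes its equation (X_4 <- -X_3).
X_3 = min(X_1, X_2) + 4  [with X_1=-3, X_2=3]  = 1
X_5 = -X_3 - X_2 + 2*X_4  [with X_3=1, X_2=3, X_4=9]  = 14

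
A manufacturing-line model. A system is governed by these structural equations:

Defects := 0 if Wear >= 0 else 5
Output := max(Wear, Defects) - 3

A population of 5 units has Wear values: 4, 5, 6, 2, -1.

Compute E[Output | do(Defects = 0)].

do(Defects=0) breaks Defects's dependence on Wear. With Defects=0 fixed, Output across the units is 1, 2, 3, -1, -3, mean 0.4.

0.4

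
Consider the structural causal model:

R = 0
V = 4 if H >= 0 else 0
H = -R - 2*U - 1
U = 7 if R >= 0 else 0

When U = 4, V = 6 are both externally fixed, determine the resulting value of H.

-9

The joint intervention fixes U = 4, V = 6, removing each variable's own equation.
H = -R - 2*U - 1  [with R=0, U=4]  = -9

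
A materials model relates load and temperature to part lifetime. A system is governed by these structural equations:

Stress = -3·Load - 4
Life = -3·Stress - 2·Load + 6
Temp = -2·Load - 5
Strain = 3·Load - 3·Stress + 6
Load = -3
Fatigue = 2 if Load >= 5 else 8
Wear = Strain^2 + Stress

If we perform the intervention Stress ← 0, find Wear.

9

do(Stress=0) replaces the equation Stress = -3·Load - 4 with the constant Stress = 0.
Strain = 3·Load - 3·Stress + 6  [with Load=-3, Stress=0]  = -3
Wear = Strain^2 + Stress  [with Strain=-3, Stress=0]  = 9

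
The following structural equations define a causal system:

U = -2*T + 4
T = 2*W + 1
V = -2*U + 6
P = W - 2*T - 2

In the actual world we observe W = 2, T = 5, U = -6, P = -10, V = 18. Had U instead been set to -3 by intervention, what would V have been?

do(U=-3) replaces the equation U = -2*T + 4 with the constant U = -3.
V = -2*U + 6  [with U=-3]  = 12

12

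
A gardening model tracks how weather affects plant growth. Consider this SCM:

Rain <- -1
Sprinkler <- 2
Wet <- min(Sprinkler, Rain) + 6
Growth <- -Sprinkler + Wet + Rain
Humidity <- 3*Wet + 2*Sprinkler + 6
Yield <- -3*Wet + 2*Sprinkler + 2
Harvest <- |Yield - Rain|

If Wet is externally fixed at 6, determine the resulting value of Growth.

The intervention breaks the incoming arrows to Wet: Wet <- min(Sprinkler, Rain) + 6 no longer applies, and Wet = 6.
Growth = -Sprinkler + Wet + Rain  [with Sprinkler=2, Wet=6, Rain=-1]  = 3

3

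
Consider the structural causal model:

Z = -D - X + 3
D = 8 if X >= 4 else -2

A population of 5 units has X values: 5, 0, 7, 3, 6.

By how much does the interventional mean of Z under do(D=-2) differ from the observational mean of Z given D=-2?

-2.7

The intervention sets D=-2 in all 5 units regardless of X. Recomputing Z per unit gives 0, 5, -2, 2, -1; average 0.8.
Conditioning on D=-2 selects the 2 unit(s) with X ∈ {0, 3}. Their Z values: 5, 2. Mean = 3.5.
Difference = 0.8 − 3.5 = -2.7.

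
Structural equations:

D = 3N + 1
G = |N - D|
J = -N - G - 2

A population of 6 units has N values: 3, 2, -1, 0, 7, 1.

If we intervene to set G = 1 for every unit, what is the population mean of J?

Every unit gets G=1 under the intervention. J values become -6, -5, -2, -3, -10, -4; E[J|do(G=1)] = -5.

-5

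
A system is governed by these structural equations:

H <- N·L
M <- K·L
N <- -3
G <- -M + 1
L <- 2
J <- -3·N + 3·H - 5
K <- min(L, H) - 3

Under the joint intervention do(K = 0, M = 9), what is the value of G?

-8

The joint intervention fixes K = 0, M = 9, removing each variable's own equation.
G = -M + 1  [with M=9]  = -8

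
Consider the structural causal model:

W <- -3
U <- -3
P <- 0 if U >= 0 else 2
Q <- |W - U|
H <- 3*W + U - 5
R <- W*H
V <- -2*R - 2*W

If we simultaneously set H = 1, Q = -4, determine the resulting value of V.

Setting H = 1, Q = -4 by intervention discards those variables' equations.
R = W*H  [with W=-3, H=1]  = -3
V = -2*R - 2*W  [with R=-3, W=-3]  = 12

12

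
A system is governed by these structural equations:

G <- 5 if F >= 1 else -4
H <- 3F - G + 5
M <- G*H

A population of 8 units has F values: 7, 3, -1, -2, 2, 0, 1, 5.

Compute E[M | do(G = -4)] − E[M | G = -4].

-34.5

The intervention sets G=-4 in all 8 units regardless of F. Recomputing M per unit gives -120, -72, -24, -12, -60, -36, -48, -96; average -58.5.
Observing G=-4 restricts to units where G's equation naturally yields -4: F ∈ {-1, -2, 0}. In that subpopulation M = -24, -12, -36, mean -24.
Difference = -58.5 − (-24) = -34.5.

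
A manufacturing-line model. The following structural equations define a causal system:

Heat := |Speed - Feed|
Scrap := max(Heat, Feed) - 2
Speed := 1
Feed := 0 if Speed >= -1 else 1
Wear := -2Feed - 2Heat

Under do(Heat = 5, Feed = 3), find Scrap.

Setting Heat = 5, Feed = 3 by intervention discards those variables' equations.
Scrap = max(Heat, Feed) - 2  [with Heat=5, Feed=3]  = 3

3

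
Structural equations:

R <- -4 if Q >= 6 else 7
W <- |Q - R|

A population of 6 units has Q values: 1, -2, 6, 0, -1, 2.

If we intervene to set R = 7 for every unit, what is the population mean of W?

6

The intervention sets R=7 in all 6 units regardless of Q. Recomputing W per unit gives 6, 9, 1, 7, 8, 5; average 6.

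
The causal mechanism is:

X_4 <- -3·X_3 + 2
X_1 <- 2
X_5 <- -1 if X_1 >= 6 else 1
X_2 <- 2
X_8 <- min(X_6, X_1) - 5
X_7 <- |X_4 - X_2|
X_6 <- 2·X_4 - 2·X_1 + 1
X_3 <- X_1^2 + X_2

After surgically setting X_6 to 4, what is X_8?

-3

Intervening sets X_6 = 4 and removes its equation (X_6 <- 2·X_4 - 2·X_1 + 1).
X_8 = min(X_6, X_1) - 5  [with X_6=4, X_1=2]  = -3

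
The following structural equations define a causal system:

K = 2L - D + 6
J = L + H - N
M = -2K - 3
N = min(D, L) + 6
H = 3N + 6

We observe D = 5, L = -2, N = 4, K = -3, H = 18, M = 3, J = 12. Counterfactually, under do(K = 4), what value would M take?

-11

Under do(K=4), the mechanism K = 2L - D + 6 is discarded; K is fixed at 4.
M = -2K - 3  [with K=4]  = -11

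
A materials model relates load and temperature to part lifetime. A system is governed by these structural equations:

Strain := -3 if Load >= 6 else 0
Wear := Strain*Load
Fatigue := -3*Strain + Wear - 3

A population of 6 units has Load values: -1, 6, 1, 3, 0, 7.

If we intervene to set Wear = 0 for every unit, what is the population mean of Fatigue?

The intervention sets Wear=0 in all 6 units regardless of Load. Recomputing Fatigue per unit gives -3, 6, -3, -3, -3, 6; average 0.

0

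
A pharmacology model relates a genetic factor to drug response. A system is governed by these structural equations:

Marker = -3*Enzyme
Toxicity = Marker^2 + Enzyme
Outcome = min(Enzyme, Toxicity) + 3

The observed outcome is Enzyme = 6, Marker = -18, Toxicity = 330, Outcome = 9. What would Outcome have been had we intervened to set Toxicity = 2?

The intervention breaks the incoming arrows to Toxicity: Toxicity = Marker^2 + Enzyme no longer applies, and Toxicity = 2.
Outcome = min(Enzyme, Toxicity) + 3  [with Enzyme=6, Toxicity=2]  = 5

5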